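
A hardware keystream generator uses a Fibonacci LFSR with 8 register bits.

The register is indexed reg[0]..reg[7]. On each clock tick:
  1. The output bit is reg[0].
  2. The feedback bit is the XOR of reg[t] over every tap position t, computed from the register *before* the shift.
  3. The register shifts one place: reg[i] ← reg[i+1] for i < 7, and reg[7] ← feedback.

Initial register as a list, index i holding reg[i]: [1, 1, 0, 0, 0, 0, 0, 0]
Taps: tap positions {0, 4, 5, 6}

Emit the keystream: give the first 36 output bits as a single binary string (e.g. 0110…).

k : reg_k → out_k, fb_k
0: 11000000 → 1, fb=1
1: 10000001 → 1, fb=1
2: 00000011 → 0, fb=1
3: 00000111 → 0, fb=0
4: 00001110 → 0, fb=1
5: 00011101 → 0, fb=0
6: 00111010 → 0, fb=0
7: 01110100 → 0, fb=1
8: 11101001 → 1, fb=0
9: 11010010 → 1, fb=0
10: 10100100 → 1, fb=0
11: 01001000 → 0, fb=1
12: 10010001 → 1, fb=1
13: 00100011 → 0, fb=1
14: 01000111 → 0, fb=0
15: 10001110 → 1, fb=0
16: 00011100 → 0, fb=0
17: 00111000 → 0, fb=1
18: 01110001 → 0, fb=0
19: 11100010 → 1, fb=0
20: 11000100 → 1, fb=0
21: 10001000 → 1, fb=0
22: 00010000 → 0, fb=0
23: 00100000 → 0, fb=0
24: 01000000 → 0, fb=0
25: 10000000 → 1, fb=1
26: 00000001 → 0, fb=0
27: 00000010 → 0, fb=1
28: 00000101 → 0, fb=1
29: 00001011 → 0, fb=0
30: 00010110 → 0, fb=0
31: 00101100 → 0, fb=0
32: 01011000 → 0, fb=1
33: 10110001 → 1, fb=1
34: 01100011 → 0, fb=1
35: 11000111 → 1, fb=1

110000001110100100011100010000000101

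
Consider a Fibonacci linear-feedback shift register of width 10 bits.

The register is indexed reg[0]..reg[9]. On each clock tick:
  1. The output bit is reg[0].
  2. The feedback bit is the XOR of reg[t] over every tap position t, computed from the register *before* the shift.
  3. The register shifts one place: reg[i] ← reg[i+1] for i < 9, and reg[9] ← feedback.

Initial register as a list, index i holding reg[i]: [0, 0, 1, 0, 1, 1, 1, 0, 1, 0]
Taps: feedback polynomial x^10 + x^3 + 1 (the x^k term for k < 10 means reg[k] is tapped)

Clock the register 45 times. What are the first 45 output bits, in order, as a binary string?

001011101001011010001000101100110100101001000

tick  register→output (feedback)
  0  0010111010→0 (0)
  1  0101110100→0 (1)
  2  1011101001→1 (0)
  3  0111010010→0 (1)
  4  1110100101→1 (1)
  5  1101001011→1 (0)
  6  1010010110→1 (1)
  7  0100101101→0 (0)
  8  1001011010→1 (0)
  9  0010110100→0 (0)
 10  0101101000→0 (1)
 11  1011010001→1 (0)
 12  0110100010→0 (0)
 13  1101000100→1 (0)
 14  1010001000→1 (1)
 15  0100010001→0 (0)
 16  1000100010→1 (1)
 17  0001000101→0 (1)
 18  0010001011→0 (0)
 19  0100010110→0 (0)
 20  1000101100→1 (1)
 21  0001011001→0 (1)
 22  0010110011→0 (0)
 23  0101100110→0 (1)
 24  1011001101→1 (0)
 25  0110011010→0 (0)
 26  1100110100→1 (1)
 27  1001101001→1 (0)
 28  0011010010→0 (1)
 29  0110100101→0 (0)
 30  1101001010→1 (0)
 31  1010010100→1 (1)
 32  0100101001→0 (0)
 33  1001010010→1 (0)
 34  0010100100→0 (0)
 35  0101001000→0 (1)
 36  1010010001→1 (1)
 37  0100100011→0 (0)
 38  1001000110→1 (0)
 39  0010001100→0 (0)
 40  0100011000→0 (0)
 41  1000110000→1 (1)
 42  0001100001→0 (1)
 43  0011000011→0 (1)
 44  0110000111→0 (0)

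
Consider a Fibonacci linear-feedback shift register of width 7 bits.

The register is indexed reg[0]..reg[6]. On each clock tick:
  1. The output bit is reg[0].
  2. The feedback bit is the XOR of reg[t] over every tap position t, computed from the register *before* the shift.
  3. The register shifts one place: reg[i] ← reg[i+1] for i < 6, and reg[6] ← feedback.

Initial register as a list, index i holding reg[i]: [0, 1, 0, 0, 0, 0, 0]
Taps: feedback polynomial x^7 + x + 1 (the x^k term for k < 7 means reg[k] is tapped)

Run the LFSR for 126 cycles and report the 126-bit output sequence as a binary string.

010000011000010100011110010001011001110101001111101000011100010010011011010110111101100011010010111011100110010101011111110000

tick  register→output (feedback)
  0  0100000→0 (1)
  1  1000001→1 (1)
  2  0000011→0 (0)
  3  0000110→0 (0)
  4  0001100→0 (0)
  5  0011000→0 (0)
  6  0110000→0 (1)
  7  1100001→1 (0)
  8  1000010→1 (1)
  9  0000101→0 (0)
 10  0001010→0 (0)
 11  0010100→0 (0)
 12  0101000→0 (1)
 13  1010001→1 (1)
 14  0100011→0 (1)
 15  1000111→1 (1)
 16  0001111→0 (0)
 17  0011110→0 (0)
 18  0111100→0 (1)
 19  1111001→1 (0)
 20  1110010→1 (0)
 21  1100100→1 (0)
 22  1001000→1 (1)
 23  0010001→0 (0)
 24  0100010→0 (1)
 25  1000101→1 (1)
 26  0001011→0 (0)
 27  0010110→0 (0)
 28  0101100→0 (1)
 29  1011001→1 (1)
 30  0110011→0 (1)
 31  1100111→1 (0)
 32  1001110→1 (1)
 33  0011101→0 (0)
 34  0111010→0 (1)
 35  1110101→1 (0)
 36  1101010→1 (0)
 37  1010100→1 (1)
 38  0101001→0 (1)
 39  1010011→1 (1)
 40  0100111→0 (1)
 41  1001111→1 (1)
 42  0011111→0 (0)
 43  0111110→0 (1)
 44  1111101→1 (0)
 45  1111010→1 (0)
 46  1110100→1 (0)
 47  1101000→1 (0)
 48  1010000→1 (1)
 49  0100001→0 (1)
 50  1000011→1 (1)
 51  0000111→0 (0)
 52  0001110→0 (0)
 53  0011100→0 (0)
 54  0111000→0 (1)
 55  1110001→1 (0)
 56  1100010→1 (0)
 57  1000100→1 (1)
 58  0001001→0 (0)
 59  0010010→0 (0)
 60  0100100→0 (1)
 61  1001001→1 (1)
 62  0010011→0 (0)
 63  0100110→0 (1)
 64  1001101→1 (1)
 65  0011011→0 (0)
 66  0110110→0 (1)
 67  1101101→1 (0)
 68  1011010→1 (1)
 69  0110101→0 (1)
 70  1101011→1 (0)
 71  1010110→1 (1)
 72  0101101→0 (1)
 73  1011011→1 (1)
 74  0110111→0 (1)
 75  1101111→1 (0)
 76  1011110→1 (1)
 77  0111101→0 (1)
 78  1111011→1 (0)
 79  1110110→1 (0)
 80  1101100→1 (0)
 81  1011000→1 (1)
 82  0110001→0 (1)
 83  1100011→1 (0)
 84  1000110→1 (1)
 85  0001101→0 (0)
 86  0011010→0 (0)
 87  0110100→0 (1)
 88  1101001→1 (0)
 89  1010010→1 (1)
 90  0100101→0 (1)
 91  1001011→1 (1)
 92  0010111→0 (0)
 93  0101110→0 (1)
 94  1011101→1 (1)
 95  0111011→0 (1)
 96  1110111→1 (0)
 97  1101110→1 (0)
 98  1011100→1 (1)
 99  0111001→0 (1)
100  1110011→1 (0)
101  1100110→1 (0)
102  1001100→1 (1)
103  0011001→0 (0)
104  0110010→0 (1)
105  1100101→1 (0)
106  1001010→1 (1)
107  0010101→0 (0)
108  0101010→0 (1)
109  1010101→1 (1)
110  0101011→0 (1)
111  1010111→1 (1)
112  0101111→0 (1)
113  1011111→1 (1)
114  0111111→0 (1)
115  1111111→1 (0)
116  1111110→1 (0)
117  1111100→1 (0)
118  1111000→1 (0)
119  1110000→1 (0)
120  1100000→1 (0)
121  1000000→1 (1)
122  0000001→0 (0)
123  0000010→0 (0)
124  0000100→0 (0)
125  0001000→0 (0)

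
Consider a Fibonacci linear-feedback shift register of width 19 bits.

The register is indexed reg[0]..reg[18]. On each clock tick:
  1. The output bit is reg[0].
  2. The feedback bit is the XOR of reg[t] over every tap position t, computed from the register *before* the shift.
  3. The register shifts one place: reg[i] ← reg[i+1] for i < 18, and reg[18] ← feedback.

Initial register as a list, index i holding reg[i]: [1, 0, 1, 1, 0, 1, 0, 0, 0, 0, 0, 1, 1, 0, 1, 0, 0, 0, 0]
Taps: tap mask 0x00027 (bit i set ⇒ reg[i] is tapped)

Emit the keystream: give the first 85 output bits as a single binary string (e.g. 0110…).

tick  register→output (feedback)
  0  1011010000011010000→1 (1)
  1  0110100000110100001→0 (0)
  2  1101000001101000010→1 (0)
  3  1010000011010000100→1 (0)
  4  0100000110100001000→0 (1)
  5  1000001101000010001→1 (1)
  6  0000011010000100011→0 (1)
  7  0000110100001000111→0 (1)
  8  0001101000010001111→0 (0)
  9  0011010000100011110→0 (0)
 10  0110100001000111100→0 (0)
 11  1101000010001111000→1 (0)
 12  1010000100011110000→1 (0)
 13  0100001000111100000→0 (1)
 14  1000010001111000001→1 (0)
 15  0000100011110000010→0 (0)
 16  0001000111100000100→0 (0)
 17  0010001111000001000→0 (1)
 18  0100011110000010001→0 (0)
 19  1000111100000100010→1 (0)
 20  0001111000001000100→0 (1)
 21  0011110000010001001→0 (0)
 22  0111100000100010010→0 (0)
 23  1111000001000100100→1 (1)
 24  1110000010001001001→1 (1)
 25  1100000100010010011→1 (0)
 26  1000001000100100110→1 (1)
 27  0000010001001001101→0 (1)
 28  0000100010010011011→0 (0)
 29  0001000100100110110→0 (0)
 30  0010001001001101100→0 (1)
 31  0100010010011011001→0 (0)
 32  1000100100110110010→1 (1)
 33  0001001001101100101→0 (0)
 34  0010010011011001010→0 (0)
 35  0100100110110010100→0 (1)
 36  1001001101100101001→1 (1)
 37  0010011011001010011→0 (0)
 38  0100110110010100110→0 (0)
 39  1001101100101001100→1 (1)
 40  0011011001010011001→0 (0)
 41  0110110010100110010→0 (1)
 42  1101100101001100101→1 (0)
 43  1011001010011001010→1 (0)
 44  0110010100110010100→0 (1)
 45  1100101001100101001→1 (0)
 46  1001010011001010010→1 (0)
 47  0010100110010100100→0 (1)
 48  0101001100101001001→0 (1)
 49  1010011001010010011→1 (1)
 50  0100110010100100111→0 (0)
 51  1001100101001001110→1 (1)
 52  0011001010010011101→0 (1)
 53  0110010100100111011→0 (1)
 54  1100101001001110111→1 (0)
 55  1001010010011101110→1 (0)
 56  0010100100111011100→0 (1)
 57  0101001001110111001→0 (1)
 58  1010010011101110011→1 (1)
 59  0100100111011100111→0 (1)
 60  1001001110111001111→1 (1)
 61  0010011101110011111→0 (0)
 62  0100111011100111110→0 (0)
 63  1001110111001111100→1 (0)
 64  0011101110011111000→0 (1)
 65  0111011100111110001→0 (1)
 66  1110111001111100011→1 (0)
 67  1101110011111000110→1 (1)
 68  1011100111110001101→1 (0)
 69  0111001111100011010→0 (0)
 70  1110011111000110100→1 (0)
 71  1100111110001101000→1 (1)
 72  1001111100011010001→1 (0)
 73  0011111000110100010→0 (0)
 74  0111110001101000100→0 (1)
 75  1111100011010001001→1 (1)
 76  1111000110100010011→1 (1)
 77  1110001101000100111→1 (1)
 78  1100011010001001111→1 (1)
 79  1000110100010011111→1 (0)
 80  0001101000100111110→0 (0)
 81  0011010001001111100→0 (0)
 82  0110100010011111000→0 (0)
 83  1101000100111110000→1 (0)
 84  1010001001111100000→1 (0)

1011010000011010000100011110000010001001001101100101001100101001001110111001111100011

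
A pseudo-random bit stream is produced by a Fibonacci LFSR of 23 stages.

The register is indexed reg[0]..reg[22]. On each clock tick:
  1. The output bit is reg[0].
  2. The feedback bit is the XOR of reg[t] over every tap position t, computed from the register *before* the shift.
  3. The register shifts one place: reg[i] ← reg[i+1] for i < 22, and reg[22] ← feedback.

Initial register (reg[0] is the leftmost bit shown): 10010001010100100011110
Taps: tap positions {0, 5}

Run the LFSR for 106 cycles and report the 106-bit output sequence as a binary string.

tick  register→output (feedback)
  0  10010001010100100011110→1 (1)
  1  00100010101001000111101→0 (0)
  2  01000101010010001111010→0 (1)
  3  10001010100100011110101→1 (1)
  4  00010101001000111101011→0 (1)
  5  00101010010001111010111→0 (0)
  6  01010100100011110101110→0 (1)
  7  10101001000111101011101→1 (1)
  8  01010010001111010111011→0 (0)
  9  10100100011110101110110→1 (0)
 10  01001000111101011101100→0 (0)
 11  10010001111010111011000→1 (1)
 12  00100011110101110110001→0 (0)
 13  01000111101011101100010→0 (1)
 14  10001111010111011000101→1 (0)
 15  00011110101110110001010→0 (1)
 16  00111101011101100010101→0 (1)
 17  01111010111011000101011→0 (0)
 18  11110101110110001010110→1 (0)
 19  11101011101100010101100→1 (1)
 20  11010111011000101011001→1 (0)
 21  10101110110001010110010→1 (0)
 22  01011101100010101100100→0 (1)
 23  10111011000101011001001→1 (1)
 24  01110110001010110010011→0 (1)
 25  11101100010101100100111→1 (0)
 26  11011000101011001001110→1 (1)
 27  10110001010110010011101→1 (1)
 28  01100010101100100111011→0 (0)
 29  11000101011001001110110→1 (0)
 30  10001010110010011101100→1 (1)
 31  00010101100100111011001→0 (1)
 32  00101011001001110110011→0 (0)
 33  01010110010011101100110→0 (1)
 34  10101100100111011001101→1 (0)
 35  01011001001110110011010→0 (0)
 36  10110010011101100110100→1 (1)
 37  01100100111011001101001→0 (1)
 38  11001001110110011010011→1 (1)
 39  10010011101100110100111→1 (1)
 40  00100111011001101001111→0 (1)
 41  01001110110011010011111→0 (1)
 42  10011101100110100111111→1 (0)
 43  00111011001101001111110→0 (0)
 44  01110110011010011111100→0 (1)
 45  11101100110100111111001→1 (0)
 46  11011001101001111110010→1 (1)
 47  10110011010011111100101→1 (1)
 48  01100110100111111001011→0 (1)
 49  11001101001111110010111→1 (0)
 50  10011010011111100101110→1 (1)
 51  00110100111111001011101→0 (1)
 52  01101001111110010111011→0 (0)
 53  11010011111100101110110→1 (1)
 54  10100111111001011101101→1 (0)
 55  01001111110010111011010→0 (1)
 56  10011111100101110110101→1 (0)
 57  00111111001011101101010→0 (1)
 58  01111110010111011010101→0 (1)
 59  11111100101110110101011→1 (0)
 60  11111001011101101010110→1 (1)
 61  11110010111011010101101→1 (1)
 62  11100101110110101011011→1 (0)
 63  11001011101101010110110→1 (1)
 64  10010111011010101101101→1 (0)
 65  00101110110101011011010→0 (1)
 66  01011101101010110110101→0 (1)
 67  10111011010101101101011→1 (1)
 68  01110110101011011010111→0 (1)
 69  11101101010110110101111→1 (0)
 70  11011010101101101011110→1 (1)
 71  10110101011011010111101→1 (0)
 72  01101010110110101111010→0 (0)
 73  11010101101101011110100→1 (0)
 74  10101011011010111101000→1 (1)
 75  01010110110101111010001→0 (1)
 76  10101101101011110100011→1 (0)
 77  01011011010111101000110→0 (0)
 78  10110110101111010001100→1 (0)
 79  01101101011110100011000→0 (1)
 80  11011010111101000110001→1 (1)
 81  10110101111010001100011→1 (0)
 82  01101011110100011000110→0 (0)
 83  11010111101000110001100→1 (0)
 84  10101111010001100011000→1 (0)
 85  01011110100011000110000→0 (1)
 86  10111101000110001100001→1 (0)
 87  01111010001100011000010→0 (0)
 88  11110100011000110000100→1 (0)
 89  11101000110001100001000→1 (1)
 90  11010001100011000010001→1 (1)
 91  10100011000110000100011→1 (1)
 92  01000110001100001000111→0 (1)
 93  10001100011000010001111→1 (0)
 94  00011000110000100011110→0 (0)
 95  00110001100001000111100→0 (0)
 96  01100011000010001111000→0 (0)
 97  11000110000100011110000→1 (0)
 98  10001100001000111100000→1 (0)
 99  00011000010001111000000→0 (0)
100  00110000100011110000000→0 (0)
101  01100001000111100000000→0 (0)
102  11000010001111000000000→1 (1)
103  10000100011110000000001→1 (0)
104  00001000111100000000010→0 (0)
105  00010001111000000000100→0 (0)

1001000101010010001111010111011000101011001001110110011010011111100101110110101011011010111101000110001100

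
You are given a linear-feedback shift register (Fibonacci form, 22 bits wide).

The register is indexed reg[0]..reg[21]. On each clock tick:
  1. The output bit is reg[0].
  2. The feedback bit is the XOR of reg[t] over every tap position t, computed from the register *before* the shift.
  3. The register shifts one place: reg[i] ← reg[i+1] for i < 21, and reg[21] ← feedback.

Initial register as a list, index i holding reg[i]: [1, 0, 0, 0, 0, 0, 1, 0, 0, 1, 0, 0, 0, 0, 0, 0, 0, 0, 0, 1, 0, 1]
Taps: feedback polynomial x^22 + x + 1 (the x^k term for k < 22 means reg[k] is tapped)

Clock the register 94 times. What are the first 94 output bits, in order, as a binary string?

tick  register→output (feedback)
  0  1000001001000000000101→1 (1)
  1  0000010010000000001011→0 (0)
  2  0000100100000000010110→0 (0)
  3  0001001000000000101100→0 (0)
  4  0010010000000001011000→0 (0)
  5  0100100000000010110000→0 (1)
  6  1001000000000101100001→1 (1)
  7  0010000000001011000011→0 (0)
  8  0100000000010110000110→0 (1)
  9  1000000000101100001101→1 (1)
 10  0000000001011000011011→0 (0)
 11  0000000010110000110110→0 (0)
 12  0000000101100001101100→0 (0)
 13  0000001011000011011000→0 (0)
 14  0000010110000110110000→0 (0)
 15  0000101100001101100000→0 (0)
 16  0001011000011011000000→0 (0)
 17  0010110000110110000000→0 (0)
 18  0101100001101100000000→0 (1)
 19  1011000011011000000001→1 (1)
 20  0110000110110000000011→0 (1)
 21  1100001101100000000111→1 (0)
 22  1000011011000000001110→1 (1)
 23  0000110110000000011101→0 (0)
 24  0001101100000000111010→0 (0)
 25  0011011000000001110100→0 (0)
 26  0110110000000011101000→0 (1)
 27  1101100000000111010001→1 (0)
 28  1011000000001110100010→1 (1)
 29  0110000000011101000101→0 (1)
 30  1100000000111010001011→1 (0)
 31  1000000001110100010110→1 (1)
 32  0000000011101000101101→0 (0)
 33  0000000111010001011010→0 (0)
 34  0000001110100010110100→0 (0)
 35  0000011101000101101000→0 (0)
 36  0000111010001011010000→0 (0)
 37  0001110100010110100000→0 (0)
 38  0011101000101101000000→0 (0)
 39  0111010001011010000000→0 (1)
 40  1110100010110100000001→1 (0)
 41  1101000101101000000010→1 (0)
 42  1010001011010000000100→1 (1)
 43  0100010110100000001001→0 (1)
 44  1000101101000000010011→1 (1)
 45  0001011010000000100111→0 (0)
 46  0010110100000001001110→0 (0)
 47  0101101000000010011100→0 (1)
 48  1011010000000100111001→1 (1)
 49  0110100000001001110011→0 (1)
 50  1101000000010011100111→1 (0)
 51  1010000000100111001110→1 (1)
 52  0100000001001110011101→0 (1)
 53  1000000010011100111011→1 (1)
 54  0000000100111001110111→0 (0)
 55  0000001001110011101110→0 (0)
 56  0000010011100111011100→0 (0)
 57  0000100111001110111000→0 (0)
 58  0001001110011101110000→0 (0)
 59  0010011100111011100000→0 (0)
 60  0100111001110111000000→0 (1)
 61  1001110011101110000001→1 (1)
 62  0011100111011100000011→0 (0)
 63  0111001110111000000110→0 (1)
 64  1110011101110000001101→1 (0)
 65  1100111011100000011010→1 (0)
 66  1001110111000000110100→1 (1)
 67  0011101110000001101001→0 (0)
 68  0111011100000011010010→0 (1)
 69  1110111000000110100101→1 (0)
 70  1101110000001101001010→1 (0)
 71  1011100000011010010100→1 (1)
 72  0111000000110100101001→0 (1)
 73  1110000001101001010011→1 (0)
 74  1100000011010010100110→1 (0)
 75  1000000110100101001100→1 (1)
 76  0000001101001010011001→0 (0)
 77  0000011010010100110010→0 (0)
 78  0000110100101001100100→0 (0)
 79  0001101001010011001000→0 (0)
 80  0011010010100110010000→0 (0)
 81  0110100101001100100000→0 (1)
 82  1101001010011001000001→1 (0)
 83  1010010100110010000010→1 (1)
 84  0100101001100100000101→0 (1)
 85  1001010011001000001011→1 (1)
 86  0010100110010000010111→0 (0)
 87  0101001100100000101110→0 (1)
 88  1010011001000001011101→1 (1)
 89  0100110010000010111011→0 (1)
 90  1001100100000101110111→1 (1)
 91  0011001000001011101111→0 (0)
 92  0110010000010111011110→0 (1)
 93  1100100000101110111101→1 (0)

1000001001000000000101100001101100000000111010001011010000000100111001110111000000110100101001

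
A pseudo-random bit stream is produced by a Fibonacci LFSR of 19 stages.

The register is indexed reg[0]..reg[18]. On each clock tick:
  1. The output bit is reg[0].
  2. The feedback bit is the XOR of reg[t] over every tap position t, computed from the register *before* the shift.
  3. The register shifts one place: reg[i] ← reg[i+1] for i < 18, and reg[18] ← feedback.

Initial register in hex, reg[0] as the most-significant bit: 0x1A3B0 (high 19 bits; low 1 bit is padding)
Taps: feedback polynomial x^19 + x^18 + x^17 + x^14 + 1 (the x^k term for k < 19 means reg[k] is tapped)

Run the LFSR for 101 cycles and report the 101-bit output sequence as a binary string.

k : reg_k → out_k, fb_k
0: 0001101000111011000 → 0, fb=1
1: 0011010001110110001 → 0, fb=0
2: 0110100011101100010 → 0, fb=1
3: 1101000111011000101 → 1, fb=0
4: 1010001110110001010 → 1, fb=0
5: 0100011101100010100 → 0, fb=1
6: 1000111011000101001 → 1, fb=0
7: 0001110110001010010 → 0, fb=0
8: 0011101100010100100 → 0, fb=0
9: 0111011000101001000 → 0, fb=0
10: 1110110001010010000 → 1, fb=0
11: 1101100010100100000 → 1, fb=1
12: 1011000101001000001 → 1, fb=0
13: 0110001010010000010 → 0, fb=1
14: 1100010100100000101 → 1, fb=0
15: 1000101001000001010 → 1, fb=0
16: 0001010010000010100 → 0, fb=1
17: 0010100100000101001 → 0, fb=1
18: 0101001000001010011 → 0, fb=1
19: 1010010000010100111 → 1, fb=1
20: 0100100000101001111 → 0, fb=0
21: 1001000001010011110 → 1, fb=1
22: 0010000010100111101 → 0, fb=0
23: 0100000101001111010 → 0, fb=0
24: 1000001010011110100 → 1, fb=0
25: 0000010100111101000 → 0, fb=0
26: 0000101001111010000 → 0, fb=1
27: 0001010011110100001 → 0, fb=1
28: 0010100111101000011 → 0, fb=0
29: 0101001111010000110 → 0, fb=1
30: 1010011110100001101 → 1, fb=0
31: 0100111101000011010 → 0, fb=0
32: 1001111010000110100 → 1, fb=0
33: 0011110100001101000 → 0, fb=0
34: 0111101000011010000 → 0, fb=1
35: 1111010000110100001 → 1, fb=0
36: 1110100001101000010 → 1, fb=0
37: 1101000011010000100 → 1, fb=1
38: 1010000110100001001 → 1, fb=0
39: 0100001101000010010 → 0, fb=0
40: 1000011010000100100 → 1, fb=1
41: 0000110100001001001 → 0, fb=1
42: 0001101000010010011 → 0, fb=1
43: 0011010000100100111 → 0, fb=0
44: 0110100001001001110 → 0, fb=1
45: 1101000010010011101 → 1, fb=1
46: 1010000100100111011 → 1, fb=0
47: 0100001001001110110 → 0, fb=0
48: 1000010010011101100 → 1, fb=1
49: 0000100100111011001 → 0, fb=0
50: 0001001001110110010 → 0, fb=0
51: 0010010011101100100 → 0, fb=0
52: 0100100111011001000 → 0, fb=0
53: 1001001110110010000 → 1, fb=0
54: 0010011101100100000 → 0, fb=0
55: 0100111011001000000 → 0, fb=0
56: 1001110110010000000 → 1, fb=1
57: 0011101100100000001 → 0, fb=1
58: 0111011001000000011 → 0, fb=0
59: 1110110010000000110 → 1, fb=0
60: 1101100100000001100 → 1, fb=1
61: 1011001000000011001 → 1, fb=1
62: 0110010000000110011 → 0, fb=1
63: 1100100000001100111 → 1, fb=1
64: 1001000000011001111 → 1, fb=1
65: 0010000000110011111 → 0, fb=1
66: 0100000001100111111 → 0, fb=1
67: 1000000011001111111 → 1, fb=0
68: 0000000110011111110 → 0, fb=0
69: 0000001100111111100 → 0, fb=1
70: 0000011001111111001 → 0, fb=0
71: 0000110011111110010 → 0, fb=0
72: 0001100111111100100 → 0, fb=0
73: 0011001111111001000 → 0, fb=0
74: 0110011111110010000 → 0, fb=1
75: 1100111111100100001 → 1, fb=0
76: 1001111111001000010 → 1, fb=0
77: 0011111110010000100 → 0, fb=0
78: 0111111100100001000 → 0, fb=0
79: 1111111001000010000 → 1, fb=0
80: 1111110010000100000 → 1, fb=1
81: 1111100100001000001 → 1, fb=0
82: 1111001000010000010 → 1, fb=0
83: 1110010000100000100 → 1, fb=1
84: 1100100001000001001 → 1, fb=0
85: 1001000010000010010 → 1, fb=1
86: 0010000100000100101 → 0, fb=1
87: 0100001000001001011 → 0, fb=0
88: 1000010000010010110 → 1, fb=1
89: 0000100000100101101 → 0, fb=1
90: 0001000001001011011 → 0, fb=1
91: 0010000010010110111 → 0, fb=1
92: 0100000100101101111 → 0, fb=0
93: 1000001001011011110 → 1, fb=1
94: 0000010010110111101 → 0, fb=0
95: 0000100101101111010 → 0, fb=0
96: 0001001011011110100 → 0, fb=1
97: 0010010110111101001 → 0, fb=1
98: 0100101101111010011 → 0, fb=1
99: 1001011011110100111 → 1, fb=1
100: 0010110111101001111 → 0, fb=0

00011010001110110001010010000010100111101000011010000100100111011001000000011001111111001000010000010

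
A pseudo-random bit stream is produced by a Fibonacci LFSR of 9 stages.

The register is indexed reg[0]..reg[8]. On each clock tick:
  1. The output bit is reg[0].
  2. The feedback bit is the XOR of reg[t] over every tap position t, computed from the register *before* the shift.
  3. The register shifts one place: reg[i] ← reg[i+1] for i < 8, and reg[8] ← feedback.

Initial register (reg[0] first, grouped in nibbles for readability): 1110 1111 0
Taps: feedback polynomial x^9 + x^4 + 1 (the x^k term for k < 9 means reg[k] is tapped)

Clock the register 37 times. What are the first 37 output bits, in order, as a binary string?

1110111100001111111110000011110111110

step | reg (before) | out | fb
   0 | 111011110 | 1 | 0
   1 | 110111100 | 1 | 0
   2 | 101111000 | 1 | 0
   3 | 011110000 | 0 | 1
   4 | 111100001 | 1 | 1
   5 | 111000011 | 1 | 1
   6 | 110000111 | 1 | 1
   7 | 100001111 | 1 | 1
   8 | 000011111 | 0 | 1
   9 | 000111111 | 0 | 1
  10 | 001111111 | 0 | 1
  11 | 011111111 | 0 | 1
  12 | 111111111 | 1 | 0
  13 | 111111110 | 1 | 0
  14 | 111111100 | 1 | 0
  15 | 111111000 | 1 | 0
  16 | 111110000 | 1 | 0
  17 | 111100000 | 1 | 1
  18 | 111000001 | 1 | 1
  19 | 110000011 | 1 | 1
  20 | 100000111 | 1 | 1
  21 | 000001111 | 0 | 0
  22 | 000011110 | 0 | 1
  23 | 000111101 | 0 | 1
  24 | 001111011 | 0 | 1
  25 | 011110111 | 0 | 1
  26 | 111101111 | 1 | 1
  27 | 111011111 | 1 | 0
  28 | 110111110 | 1 | 0
  29 | 101111100 | 1 | 0
  30 | 011111000 | 0 | 1
  31 | 111110001 | 1 | 0
  32 | 111100010 | 1 | 1
  33 | 111000101 | 1 | 1
  34 | 110001011 | 1 | 1
  35 | 100010111 | 1 | 0
  36 | 000101110 | 0 | 0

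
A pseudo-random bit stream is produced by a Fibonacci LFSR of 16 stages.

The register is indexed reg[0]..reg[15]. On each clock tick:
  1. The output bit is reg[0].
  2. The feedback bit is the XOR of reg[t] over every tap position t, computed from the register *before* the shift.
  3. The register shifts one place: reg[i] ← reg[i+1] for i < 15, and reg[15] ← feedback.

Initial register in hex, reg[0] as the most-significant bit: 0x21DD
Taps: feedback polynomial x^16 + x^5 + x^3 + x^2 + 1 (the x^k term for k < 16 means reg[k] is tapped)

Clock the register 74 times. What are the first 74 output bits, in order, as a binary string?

k : reg_k → out_k, fb_k
0: 0010000111011101 → 0, fb=1
1: 0100001110111011 → 0, fb=0
2: 1000011101110110 → 1, fb=0
3: 0000111011101100 → 0, fb=1
4: 0001110111011001 → 0, fb=0
5: 0011101110110010 → 0, fb=0
6: 0111011101100100 → 0, fb=1
7: 1110111011001001 → 1, fb=1
8: 1101110110010011 → 1, fb=1
9: 1011101100100111 → 1, fb=1
10: 0111011001001111 → 0, fb=1
11: 1110110010011111 → 1, fb=1
12: 1101100100111111 → 1, fb=0
13: 1011001001111110 → 1, fb=1
14: 0110010011111101 → 0, fb=0
15: 1100100111111010 → 1, fb=1
16: 1001001111110101 → 1, fb=0
17: 0010011111101010 → 0, fb=0
18: 0100111111010100 → 0, fb=1
19: 1001111110101001 → 1, fb=1
20: 0011111101010011 → 0, fb=1
21: 0111111010100111 → 0, fb=1
22: 1111110101001111 → 1, fb=0
23: 1111101010011110 → 1, fb=1
24: 1111010100111101 → 1, fb=0
25: 1110101001111010 → 1, fb=0
26: 1101010011110100 → 1, fb=1
27: 1010100111101001 → 1, fb=0
28: 0101001111010010 → 0, fb=1
29: 1010011110100101 → 1, fb=1
30: 0100111101001011 → 0, fb=1
31: 1001111010010111 → 1, fb=1
32: 0011110100101111 → 0, fb=1
33: 0111101001011111 → 0, fb=0
34: 1111010010111110 → 1, fb=0
35: 1110100101111100 → 1, fb=0
36: 1101001011111000 → 1, fb=0
37: 1010010111110000 → 1, fb=1
38: 0100101111100001 → 0, fb=0
39: 1001011111000010 → 1, fb=1
40: 0010111110000101 → 0, fb=0
41: 0101111100001010 → 0, fb=0
42: 1011111000010100 → 1, fb=0
43: 0111110000101000 → 0, fb=1
44: 1111100001010001 → 1, fb=1
45: 1111000010100011 → 1, fb=1
46: 1110000101000111 → 1, fb=0
47: 1100001010001110 → 1, fb=1
48: 1000010100011101 → 1, fb=0
49: 0000101000111010 → 0, fb=0
50: 0001010001110100 → 0, fb=0
51: 0010100011101000 → 0, fb=1
52: 0101000111010001 → 0, fb=1
53: 1010001110100011 → 1, fb=0
54: 0100011101000110 → 0, fb=1
55: 1000111010001101 → 1, fb=0
56: 0001110100011010 → 0, fb=0
57: 0011101000110100 → 0, fb=0
58: 0111010001101000 → 0, fb=1
59: 1110100011010001 → 1, fb=0
60: 1101000110100010 → 1, fb=0
61: 1010001101000100 → 1, fb=0
62: 0100011010001000 → 0, fb=1
63: 1000110100010001 → 1, fb=0
64: 0001101000100010 → 0, fb=1
65: 0011010001000101 → 0, fb=1
66: 0110100010001011 → 0, fb=1
67: 1101000100010111 → 1, fb=0
68: 1010001000101110 → 1, fb=0
69: 0100010001011100 → 0, fb=1
70: 1000100010111001 → 1, fb=1
71: 0001000101110011 → 0, fb=1
72: 0010001011100111 → 0, fb=1
73: 0100010111001111 → 0, fb=1

00100001110111011001001111110101001111010010111110000101000111010001101000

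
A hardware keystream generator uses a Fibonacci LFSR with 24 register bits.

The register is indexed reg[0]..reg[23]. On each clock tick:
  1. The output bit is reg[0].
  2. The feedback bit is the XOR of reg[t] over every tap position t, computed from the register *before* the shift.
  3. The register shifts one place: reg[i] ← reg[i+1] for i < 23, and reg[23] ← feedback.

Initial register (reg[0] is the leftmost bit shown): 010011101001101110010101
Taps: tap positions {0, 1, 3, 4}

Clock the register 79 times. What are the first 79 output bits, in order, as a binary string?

step | reg (before) | out | fb
   0 | 010011101001101110010101 | 0 | 0
   1 | 100111010011011100101010 | 1 | 1
   2 | 001110100110111001010101 | 0 | 0
   3 | 011101001101110010101010 | 0 | 0
   4 | 111010011011100101010100 | 1 | 1
   5 | 110100110111001010101001 | 1 | 1
   6 | 101001101110010101010011 | 1 | 1
   7 | 010011011100101010100111 | 0 | 0
   8 | 100110111001010101001110 | 1 | 1
   9 | 001101110010101010011101 | 0 | 1
  10 | 011011100101010100111011 | 0 | 0
  11 | 110111001010101001110110 | 1 | 0
  12 | 101110010101010011101100 | 1 | 1
  13 | 011100101010100111011001 | 0 | 0
  14 | 111001010101001110110010 | 1 | 0
  15 | 110010101010011101100100 | 1 | 1
  16 | 100101010100111011001001 | 1 | 0
  17 | 001010101001110110010010 | 0 | 1
  18 | 010101010011101100100101 | 0 | 0
  19 | 101010100111011001001010 | 1 | 0
  20 | 010101001110110010010100 | 0 | 0
  21 | 101010011101100100101000 | 1 | 0
  22 | 010100111011001001010000 | 0 | 0
  23 | 101001110110010010100000 | 1 | 1
  24 | 010011101100100101000001 | 0 | 0
  25 | 100111011001001010000010 | 1 | 1
  26 | 001110110010010100000101 | 0 | 0
  27 | 011101100100101000001010 | 0 | 0
  28 | 111011001001010000010100 | 1 | 1
  29 | 110110010010100000101001 | 1 | 0
  30 | 101100100101000001010010 | 1 | 0
  31 | 011001001010000010100100 | 0 | 1
  32 | 110010010100000101001001 | 1 | 1
  33 | 100100101000001010010011 | 1 | 0
  34 | 001001010000010100100110 | 0 | 0
  35 | 010010100000101001001100 | 0 | 0
  36 | 100101000001010010011000 | 1 | 0
  37 | 001010000010100100110000 | 0 | 1
  38 | 010100000101001001100001 | 0 | 0
  39 | 101000001010010011000010 | 1 | 1
  40 | 010000010100100110000101 | 0 | 1
  41 | 100000101001001100001011 | 1 | 1
  42 | 000001010010011000010111 | 0 | 0
  43 | 000010100100110000101110 | 0 | 1
  44 | 000101001001100001011101 | 0 | 1
  45 | 001010010011000010111011 | 0 | 1
  46 | 010100100110000101110111 | 0 | 0
  47 | 101001001100001011101110 | 1 | 1
  48 | 010010011000010111011101 | 0 | 0
  49 | 100100110000101110111010 | 1 | 0
  50 | 001001100001011101110100 | 0 | 0
  51 | 010011000010111011101000 | 0 | 0
  52 | 100110000101110111010000 | 1 | 1
  53 | 001100001011101110100001 | 0 | 1
  54 | 011000010111011101000011 | 0 | 1
  55 | 110000101110111010000111 | 1 | 0
  56 | 100001011101110100001110 | 1 | 1
  57 | 000010111011101000011101 | 0 | 1
  58 | 000101110111010000111011 | 0 | 1
  59 | 001011101110100001110111 | 0 | 1
  60 | 010111011101000011101111 | 0 | 1
  61 | 101110111010000111011111 | 1 | 1
  62 | 011101110100001110111111 | 0 | 0
  63 | 111011101000011101111110 | 1 | 1
  64 | 110111010000111011111101 | 1 | 0
  65 | 101110100001110111111010 | 1 | 1
  66 | 011101000011101111110101 | 0 | 0
  67 | 111010000111011111101010 | 1 | 1
  68 | 110100001110111111010101 | 1 | 1
  69 | 101000011101111110101011 | 1 | 1
  70 | 010000111011111101010111 | 0 | 1
  71 | 100001110111111010101111 | 1 | 1
  72 | 000011101111110101011111 | 0 | 1
  73 | 000111011111101010111111 | 0 | 0
  74 | 001110111111010101111110 | 0 | 0
  75 | 011101111110101011111100 | 0 | 0
  76 | 111011111101010111111000 | 1 | 1
  77 | 110111111010101111110001 | 1 | 0
  78 | 101111110101011111100010 | 1 | 1

0100111010011011100101010100111011001001010000010100100110000101110111010000111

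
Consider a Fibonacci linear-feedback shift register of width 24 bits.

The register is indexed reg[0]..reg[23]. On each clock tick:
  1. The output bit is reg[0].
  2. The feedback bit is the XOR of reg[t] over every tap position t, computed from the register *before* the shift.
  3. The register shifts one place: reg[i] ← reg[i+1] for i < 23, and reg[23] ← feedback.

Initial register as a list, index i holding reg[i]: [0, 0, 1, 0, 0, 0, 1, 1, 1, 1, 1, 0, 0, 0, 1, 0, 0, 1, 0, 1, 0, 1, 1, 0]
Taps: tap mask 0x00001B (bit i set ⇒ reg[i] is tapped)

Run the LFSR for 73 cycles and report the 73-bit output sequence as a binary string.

k : reg_k → out_k, fb_k
0: 001000111110001001010110 → 0, fb=0
1: 010001111100010010101100 → 0, fb=1
2: 100011111000100101011001 → 1, fb=0
3: 000111110001001010110010 → 0, fb=0
4: 001111100010010101100100 → 0, fb=0
5: 011111000100101011001000 → 0, fb=1
6: 111110001001010110010001 → 1, fb=0
7: 111100010010101100100010 → 1, fb=1
8: 111000100101011001000101 → 1, fb=0
9: 110001001010110010001010 → 1, fb=0
10: 100010010101100100010100 → 1, fb=0
11: 000100101011001000101000 → 0, fb=1
12: 001001010110010001010001 → 0, fb=0
13: 010010101100100010100010 → 0, fb=0
14: 100101011001000101000100 → 1, fb=0
15: 001010110010001010001000 → 0, fb=1
16: 010101100100010100010001 → 0, fb=0
17: 101011001000101000100010 → 1, fb=0
18: 010110010001010001000100 → 0, fb=1
19: 101100100010100010001001 → 1, fb=0
20: 011001000101000100010010 → 0, fb=1
21: 110010001010001000100101 → 1, fb=1
22: 100100010100010001001011 → 1, fb=0
23: 001000101000100010010110 → 0, fb=0
24: 010001010001000100101100 → 0, fb=1
25: 100010100010001001011001 → 1, fb=0
26: 000101000100010010110010 → 0, fb=1
27: 001010001000100101100101 → 0, fb=1
28: 010100010001001011001011 → 0, fb=0
29: 101000100010010110010110 → 1, fb=1
30: 010001000100101100101101 → 0, fb=1
31: 100010001001011001011011 → 1, fb=0
32: 000100010010110010110110 → 0, fb=1
33: 001000100101100101101101 → 0, fb=0
34: 010001001011001011011010 → 0, fb=1
35: 100010010110010110110101 → 1, fb=0
36: 000100101100101101101010 → 0, fb=1
37: 001001011001011011010101 → 0, fb=0
38: 010010110010110110101010 → 0, fb=0
39: 100101100101101101010100 → 1, fb=0
40: 001011001011011010101000 → 0, fb=1
41: 010110010110110101010001 → 0, fb=1
42: 101100101101101010100011 → 1, fb=0
43: 011001011011010101000110 → 0, fb=1
44: 110010110110101010001101 → 1, fb=1
45: 100101101101010100011011 → 1, fb=0
46: 001011011010101000110110 → 0, fb=1
47: 010110110101010001101101 → 0, fb=1
48: 101101101010100011011011 → 1, fb=0
49: 011011010101000110110110 → 0, fb=0
50: 110110101010001101101100 → 1, fb=0
51: 101101010100011011011000 → 1, fb=0
52: 011010101000110110110000 → 0, fb=0
53: 110101010001101101100000 → 1, fb=1
54: 101010100011011011000001 → 1, fb=0
55: 010101000110110110000010 → 0, fb=0
56: 101010001101101100000100 → 1, fb=0
57: 010100011011011000001000 → 0, fb=0
58: 101000110110110000010000 → 1, fb=1
59: 010001101101100000100001 → 0, fb=1
60: 100011011011000001000011 → 1, fb=0
61: 000110110110000010000110 → 0, fb=0
62: 001101101100000100001100 → 0, fb=1
63: 011011011000001000011001 → 0, fb=0
64: 110110110000010000110010 → 1, fb=0
65: 101101100000100001100100 → 1, fb=0
66: 011011000001000011001000 → 0, fb=0
67: 110110000010000110010000 → 1, fb=0
68: 101100000100001100100000 → 1, fb=0
69: 011000001000011001000000 → 0, fb=1
70: 110000010000110010000001 → 1, fb=0
71: 100000100001100100000010 → 1, fb=1
72: 000001000011001000000101 → 0, fb=0

0010001111100010010101100100010100010001001011001011011010101000110110110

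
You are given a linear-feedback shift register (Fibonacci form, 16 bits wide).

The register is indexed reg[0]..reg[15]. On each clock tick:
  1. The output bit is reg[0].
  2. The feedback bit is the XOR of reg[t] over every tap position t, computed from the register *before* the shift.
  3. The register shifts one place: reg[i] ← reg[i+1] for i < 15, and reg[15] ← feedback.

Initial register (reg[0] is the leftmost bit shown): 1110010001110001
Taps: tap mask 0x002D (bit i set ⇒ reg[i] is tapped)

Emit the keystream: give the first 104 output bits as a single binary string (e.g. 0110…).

step | reg (before) | out | fb
   0 | 1110010001110001 | 1 | 1
   1 | 1100100011100011 | 1 | 1
   2 | 1001000111000111 | 1 | 0
   3 | 0010001110001110 | 0 | 1
   4 | 0100011100011101 | 0 | 1
   5 | 1000111000111011 | 1 | 0
   6 | 0001110001110110 | 0 | 0
   7 | 0011100011101100 | 0 | 0
   8 | 0111000111011000 | 0 | 0
   9 | 1110001110110000 | 1 | 0
  10 | 1100011101100000 | 1 | 0
  11 | 1000111011000000 | 1 | 0
  12 | 0001110110000000 | 0 | 0
  13 | 0011101100000000 | 0 | 0
  14 | 0111011000000000 | 0 | 1
  15 | 1110110000000001 | 1 | 1
  16 | 1101100000000011 | 1 | 0
  17 | 1011000000000110 | 1 | 1
  18 | 0110000000001101 | 0 | 1
  19 | 1100000000011011 | 1 | 1
  20 | 1000000000110111 | 1 | 1
  21 | 0000000001101111 | 0 | 0
  22 | 0000000011011110 | 0 | 0
  23 | 0000000110111100 | 0 | 0
  24 | 0000001101111000 | 0 | 0
  25 | 0000011011110000 | 0 | 1
  26 | 0000110111100001 | 0 | 1
  27 | 0001101111000011 | 0 | 1
  28 | 0011011110000111 | 0 | 1
  29 | 0110111100001111 | 0 | 0
  30 | 1101111000011110 | 1 | 1
  31 | 1011110000111101 | 1 | 0
  32 | 0111100001111010 | 0 | 0
  33 | 1111000011110100 | 1 | 1
  34 | 1110000111101001 | 1 | 0
  35 | 1100001111010010 | 1 | 1
  36 | 1000011110100101 | 1 | 0
  37 | 0000111101001010 | 0 | 1
  38 | 0001111010010101 | 0 | 0
  39 | 0011110100101010 | 0 | 1
  40 | 0111101001010101 | 0 | 0
  41 | 1111010010101010 | 1 | 0
  42 | 1110100101010100 | 1 | 0
  43 | 1101001010101000 | 1 | 0
  44 | 1010010101010000 | 1 | 1
  45 | 0100101010100001 | 0 | 0
  46 | 1001010101000010 | 1 | 1
  47 | 0010101010000101 | 0 | 1
  48 | 0101010100001011 | 0 | 0
  49 | 1010101000010110 | 1 | 0
  50 | 0101010000101100 | 0 | 0
  51 | 1010100001011000 | 1 | 0
  52 | 0101000010110000 | 0 | 1
  53 | 1010000101100001 | 1 | 0
  54 | 0100001011000010 | 0 | 0
  55 | 1000010110000100 | 1 | 0
  56 | 0000101100001000 | 0 | 0
  57 | 0001011000010000 | 0 | 0
  58 | 0010110000100000 | 0 | 0
  59 | 0101100001000000 | 0 | 1
  60 | 1011000010000001 | 1 | 1
  61 | 0110000100000011 | 0 | 1
  62 | 1100001000000111 | 1 | 1
  63 | 1000010000001111 | 1 | 0
  64 | 0000100000011110 | 0 | 0
  65 | 0001000000111100 | 0 | 1
  66 | 0010000001111001 | 0 | 1
  67 | 0100000011110011 | 0 | 0
  68 | 1000000111100110 | 1 | 1
  69 | 0000001111001101 | 0 | 0
  70 | 0000011110011010 | 0 | 1
  71 | 0000111100110101 | 0 | 1
  72 | 0001111001101011 | 0 | 0
  73 | 0011110011010110 | 0 | 1
  74 | 0111100110101101 | 0 | 0
  75 | 1111001101011010 | 1 | 1
  76 | 1110011010110101 | 1 | 1
  77 | 1100110101101011 | 1 | 0
  78 | 1001101011010110 | 1 | 0
  79 | 0011010110101100 | 0 | 1
  80 | 0110101101011001 | 0 | 1
  81 | 1101011010110011 | 1 | 1
  82 | 1010110101100111 | 1 | 1
  83 | 0101101011001111 | 0 | 1
  84 | 1011010110011111 | 1 | 0
  85 | 0110101100111110 | 0 | 1
  86 | 1101011001111101 | 1 | 1
  87 | 1010110011111011 | 1 | 1
  88 | 0101100111110111 | 0 | 1
  89 | 1011001111101111 | 1 | 1
  90 | 0110011111011111 | 0 | 0
  91 | 1100111110111110 | 1 | 0
  92 | 1001111101111100 | 1 | 1
  93 | 0011111011111001 | 0 | 1
  94 | 0111110111110011 | 0 | 1
  95 | 1111101111100111 | 1 | 1
  96 | 1111011111001111 | 1 | 0
  97 | 1110111110011110 | 1 | 1
  98 | 1101111100111101 | 1 | 1
  99 | 1011111001111011 | 1 | 0
 100 | 0111110011110110 | 0 | 1
 101 | 1111100111101101 | 1 | 1
 102 | 1111001111011011 | 1 | 1
 103 | 1110011110110111 | 1 | 1

11100100011100011101100000000011011110000111101001010101000010110000100000011110011010110101100111110111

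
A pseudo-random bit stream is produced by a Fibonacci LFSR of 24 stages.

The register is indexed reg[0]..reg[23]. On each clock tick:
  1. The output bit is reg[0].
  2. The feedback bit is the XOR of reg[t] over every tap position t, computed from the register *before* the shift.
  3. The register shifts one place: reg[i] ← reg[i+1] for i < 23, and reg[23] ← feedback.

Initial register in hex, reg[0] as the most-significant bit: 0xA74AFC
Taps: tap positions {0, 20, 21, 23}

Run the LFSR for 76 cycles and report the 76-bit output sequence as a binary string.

step | reg (before) | out | fb
   0 | 101001110100101011111100 | 1 | 1
   1 | 010011101001010111111001 | 0 | 0
   2 | 100111010010101111110010 | 1 | 1
   3 | 001110100101011111100101 | 0 | 0
   4 | 011101001010111111001010 | 0 | 1
   5 | 111010010101111110010101 | 1 | 1
   6 | 110100101011111100101011 | 1 | 1
   7 | 101001010111111001010111 | 1 | 1
   8 | 010010101111110010101111 | 0 | 1
   9 | 100101011111100101011111 | 1 | 0
  10 | 001010111111001010111110 | 0 | 0
  11 | 010101111110010101111100 | 0 | 0
  12 | 101011111100101011111000 | 1 | 0
  13 | 010111111001010111110000 | 0 | 0
  14 | 101111110010101111100000 | 1 | 1
  15 | 011111100101011111000001 | 0 | 1
  16 | 111111001010111110000011 | 1 | 0
  17 | 111110010101111100000110 | 1 | 0
  18 | 111100101011111000001100 | 1 | 1
  19 | 111001010111110000011001 | 1 | 1
  20 | 110010101111100000110011 | 1 | 0
  21 | 100101011111000001100110 | 1 | 0
  22 | 001010111110000011001100 | 0 | 0
  23 | 010101111100000110011000 | 0 | 1
  24 | 101011111000001100110001 | 1 | 0
  25 | 010111110000011001100010 | 0 | 0
  26 | 101111100000110011000100 | 1 | 0
  27 | 011111000001100110001000 | 0 | 1
  28 | 111110000011001100010001 | 1 | 0
  29 | 111100000110011000100010 | 1 | 1
  30 | 111000001100110001000101 | 1 | 1
  31 | 110000011001100010001011 | 1 | 1
  32 | 100000110011000100010111 | 1 | 1
  33 | 000001100110001000101111 | 0 | 1
  34 | 000011001100010001011111 | 0 | 1
  35 | 000110011000100010111111 | 0 | 1
  36 | 001100110001000101111111 | 0 | 1
  37 | 011001100010001011111111 | 0 | 1
  38 | 110011000100010111111111 | 1 | 0
  39 | 100110001000101111111110 | 1 | 1
  40 | 001100010001011111111101 | 0 | 1
  41 | 011000100010111111111011 | 0 | 0
  42 | 110001000101111111110110 | 1 | 0
  43 | 100010001011111111101100 | 1 | 1
  44 | 000100010111111111011001 | 0 | 0
  45 | 001000101111111110110010 | 0 | 0
  46 | 010001011111111101100100 | 0 | 1
  47 | 100010111111111011001001 | 1 | 1
  48 | 000101111111110110010011 | 0 | 1
  49 | 001011111111101100100111 | 0 | 0
  50 | 010111111111011001001110 | 0 | 0
  51 | 101111111110110010011100 | 1 | 1
  52 | 011111111101100100111001 | 0 | 0
  53 | 111111111011001001110010 | 1 | 1
  54 | 111111110110010011100101 | 1 | 1
  55 | 111111101100100111001011 | 1 | 1
  56 | 111111011001001110010111 | 1 | 1
  57 | 111110110010011100101111 | 1 | 0
  58 | 111101100100111001011110 | 1 | 1
  59 | 111011001001110010111101 | 1 | 0
  60 | 110110010011100101111010 | 1 | 0
  61 | 101100100111001011110100 | 1 | 0
  62 | 011001001110010111101000 | 0 | 1
  63 | 110010011100101111010001 | 1 | 0
  64 | 100100111001011110100010 | 1 | 1
  65 | 001001110010111101000101 | 0 | 0
  66 | 010011100101111010001010 | 0 | 1
  67 | 100111001011110100010101 | 1 | 1
  68 | 001110010111101000101011 | 0 | 0
  69 | 011100101111010001010110 | 0 | 1
  70 | 111001011110100010101101 | 1 | 0
  71 | 110010111101000101011010 | 1 | 0
  72 | 100101111010001010110100 | 1 | 0
  73 | 001011110100010101101000 | 0 | 1
  74 | 010111101000101011010001 | 0 | 1
  75 | 101111010001010110100011 | 1 | 0

1010011101001010111111001010111110000011001100010001011111111101100100111001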